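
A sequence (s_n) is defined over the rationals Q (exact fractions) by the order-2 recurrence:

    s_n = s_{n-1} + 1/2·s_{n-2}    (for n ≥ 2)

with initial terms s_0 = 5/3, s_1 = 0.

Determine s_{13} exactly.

s_2 = 1·0 + 1/2·5/3 = 5/6
s_3 = 1·5/6 + 1/2·0 = 5/6
s_4 = 1·5/6 + 1/2·5/6 = 5/4
s_5 = 1·5/4 + 1/2·5/6 = 5/3
s_6 = 1·5/3 + 1/2·5/4 = 55/24
s_7 = 1·55/24 + 1/2·5/3 = 25/8
s_8 = 1·25/8 + 1/2·55/24 = 205/48
s_9 = 1·205/48 + 1/2·25/8 = 35/6
s_10 = 1·35/6 + 1/2·205/48 = 255/32
s_11 = 1·255/32 + 1/2·35/6 = 1045/96
s_12 = 1·1045/96 + 1/2·255/32 = 2855/192
s_13 = 1·2855/192 + 1/2·1045/96 = 325/16

325/16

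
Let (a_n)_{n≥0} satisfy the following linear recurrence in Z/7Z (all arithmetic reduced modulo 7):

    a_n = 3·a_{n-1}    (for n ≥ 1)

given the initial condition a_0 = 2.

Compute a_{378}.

2

a_1 = 3·2 = 6
a_2 = 3·6 = 4
a_3 = 3·4 = 5
a_4 = 3·5 = 1
a_5 = 3·1 = 3
a_6 = 3·3 = 2
(a_6) = (2) = (a_0), so the sequence has period 6.
378 ≡ 0 (mod 6), hence a_378 = a_0 = 2.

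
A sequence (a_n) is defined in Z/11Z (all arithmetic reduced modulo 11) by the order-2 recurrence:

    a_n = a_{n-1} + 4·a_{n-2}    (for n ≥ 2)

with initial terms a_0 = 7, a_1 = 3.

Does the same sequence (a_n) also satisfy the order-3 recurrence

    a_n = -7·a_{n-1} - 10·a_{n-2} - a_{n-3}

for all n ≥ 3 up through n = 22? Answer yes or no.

Terms a_0..a_22: 7, 3, 9, 10, 2, 9, 6, 9, 0, 3, 3, 4, 5, 10, 8, 4, 3, 8, 9, 8, 0, 10, 10
n=3: candidate gives 10, actual a_3 = 10 ✓
n=4: candidate gives 2, actual a_4 = 2 ✓
n=5: candidate gives 9, actual a_5 = 9 ✓
n=6: candidate gives 6, actual a_6 = 6 ✓
n=7: candidate gives 9, actual a_7 = 9 ✓
n=8: candidate gives 0, actual a_8 = 0 ✓
n=9: candidate gives 3, actual a_9 = 3 ✓
n=10: candidate gives 3, actual a_10 = 3 ✓
n=11: candidate gives 4, actual a_11 = 4 ✓
n=12: candidate gives 5, actual a_12 = 5 ✓
n=13: candidate gives 10, actual a_13 = 10 ✓
n=14: candidate gives 8, actual a_14 = 8 ✓
n=15: candidate gives 4, actual a_15 = 4 ✓
n=16: candidate gives 3, actual a_16 = 3 ✓
n=17: candidate gives 8, actual a_17 = 8 ✓
n=18: candidate gives 9, actual a_18 = 9 ✓
n=19: candidate gives 8, actual a_19 = 8 ✓
n=20: candidate gives 0, actual a_20 = 0 ✓
n=21: candidate gives 10, actual a_21 = 10 ✓
n=22: candidate gives 10, actual a_22 = 10 ✓

yes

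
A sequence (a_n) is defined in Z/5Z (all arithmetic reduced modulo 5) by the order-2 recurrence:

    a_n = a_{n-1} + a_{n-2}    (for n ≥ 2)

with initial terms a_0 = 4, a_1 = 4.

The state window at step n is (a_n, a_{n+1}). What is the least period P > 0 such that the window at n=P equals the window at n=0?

n=0: window = (4, 4)
n=1: window = (4, 3)
n=2: window = (3, 2)
n=3: window = (2, 0)
n=4: window = (0, 2)
n=5: window = (2, 2)
n=6: window = (2, 4)
n=7: window = (4, 1)
n=8: window = (1, 0)
n=9: window = (0, 1)
n=10: window = (1, 1)
n=11: window = (1, 2)
n=12: window = (2, 3)
n=13: window = (3, 0)
n=14: window = (0, 3)
n=15: window = (3, 3)
n=16: window = (3, 1)
n=17: window = (1, 4)
n=18: window = (4, 0)
n=19: window = (0, 4)
n=20: window = (4, 4)
window at n=20 equals window at n=0 → period = 20

20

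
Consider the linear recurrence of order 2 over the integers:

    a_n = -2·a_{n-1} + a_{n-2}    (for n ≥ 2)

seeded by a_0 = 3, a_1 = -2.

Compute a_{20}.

a_2 = -2·-2 + 1·3 = 7
a_3 = -2·7 + 1·-2 = -16
a_4 = -2·-16 + 1·7 = 39
a_5 = -2·39 + 1·-16 = -94
a_6 = -2·-94 + 1·39 = 227
a_7 = -2·227 + 1·-94 = -548
a_8 = -2·-548 + 1·227 = 1323
a_9 = -2·1323 + 1·-548 = -3194
a_10 = -2·-3194 + 1·1323 = 7711
a_11 = -2·7711 + 1·-3194 = -18616
a_12 = -2·-18616 + 1·7711 = 44943
a_13 = -2·44943 + 1·-18616 = -108502
a_14 = -2·-108502 + 1·44943 = 261947
a_15 = -2·261947 + 1·-108502 = -632396
a_16 = -2·-632396 + 1·261947 = 1526739
a_17 = -2·1526739 + 1·-632396 = -3685874
a_18 = -2·-3685874 + 1·1526739 = 8898487
a_19 = -2·8898487 + 1·-3685874 = -21482848
a_20 = -2·-21482848 + 1·8898487 = 51864183

51864183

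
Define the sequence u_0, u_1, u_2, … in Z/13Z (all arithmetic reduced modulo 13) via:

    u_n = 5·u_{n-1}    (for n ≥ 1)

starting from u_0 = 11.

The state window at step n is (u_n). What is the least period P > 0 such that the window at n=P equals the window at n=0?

n=0: window = (11)
n=1: window = (3)
n=2: window = (2)
n=3: window = (10)
n=4: window = (11)
window at n=4 equals window at n=0 → period = 4

4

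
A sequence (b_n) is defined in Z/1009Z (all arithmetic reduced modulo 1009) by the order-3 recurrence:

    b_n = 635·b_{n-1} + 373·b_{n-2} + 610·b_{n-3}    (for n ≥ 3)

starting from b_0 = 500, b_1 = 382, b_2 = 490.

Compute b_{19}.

b_3 = 635·490 + 373·382 + 610·500 = 877
b_4 = 635·877 + 373·490 + 610·382 = 9
b_5 = 635·9 + 373·877 + 610·490 = 102
b_6 = 635·102 + 373·9 + 610·877 = 724
b_7 = 635·724 + 373·102 + 610·9 = 794
b_8 = 635·794 + 373·724 + 610·102 = 1
b_9 = 635·1 + 373·794 + 610·724 = 858
b_10 = 635·858 + 373·1 + 610·794 = 363
b_11 = 635·363 + 373·858 + 610·1 = 235
b_12 = 635·235 + 373·363 + 610·858 = 804
b_13 = 635·804 + 373·235 + 610·363 = 317
b_14 = 635·317 + 373·804 + 610·235 = 795
b_15 = 635·795 + 373·317 + 610·804 = 579
b_16 = 635·579 + 373·795 + 610·317 = 929
b_17 = 635·929 + 373·579 + 610·795 = 321
b_18 = 635·321 + 373·929 + 610·579 = 487
b_19 = 635·487 + 373·321 + 610·929 = 794

794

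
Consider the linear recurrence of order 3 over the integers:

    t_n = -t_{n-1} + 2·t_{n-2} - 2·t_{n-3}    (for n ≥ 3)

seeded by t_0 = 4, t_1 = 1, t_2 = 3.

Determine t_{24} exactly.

t_3 = -1·3 + 2·1 + -2·4 = -9
t_4 = -1·-9 + 2·3 + -2·1 = 13
t_5 = -1·13 + 2·-9 + -2·3 = -37
t_6 = -1·-37 + 2·13 + -2·-9 = 81
t_7 = -1·81 + 2·-37 + -2·13 = -181
t_8 = -1·-181 + 2·81 + -2·-37 = 417
t_9 = -1·417 + 2·-181 + -2·81 = -941
t_10 = -1·-941 + 2·417 + -2·-181 = 2137
t_11 = -1·2137 + 2·-941 + -2·417 = -4853
t_12 = -1·-4853 + 2·2137 + -2·-941 = 11009
t_13 = -1·11009 + 2·-4853 + -2·2137 = -24989
t_14 = -1·-24989 + 2·11009 + -2·-4853 = 56713
t_15 = -1·56713 + 2·-24989 + -2·11009 = -128709
t_16 = -1·-128709 + 2·56713 + -2·-24989 = 292113
t_17 = -1·292113 + 2·-128709 + -2·56713 = -662957
t_18 = -1·-662957 + 2·292113 + -2·-128709 = 1504601
t_19 = -1·1504601 + 2·-662957 + -2·292113 = -3414741
t_20 = -1·-3414741 + 2·1504601 + -2·-662957 = 7749857
t_21 = -1·7749857 + 2·-3414741 + -2·1504601 = -17588541
t_22 = -1·-17588541 + 2·7749857 + -2·-3414741 = 39917737
t_23 = -1·39917737 + 2·-17588541 + -2·7749857 = -90594533
t_24 = -1·-90594533 + 2·39917737 + -2·-17588541 = 205607089

205607089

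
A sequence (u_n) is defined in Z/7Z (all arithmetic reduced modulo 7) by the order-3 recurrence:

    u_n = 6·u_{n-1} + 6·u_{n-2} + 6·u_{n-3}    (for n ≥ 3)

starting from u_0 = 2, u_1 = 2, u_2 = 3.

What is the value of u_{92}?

2

u_3 = 6·3 + 6·2 + 6·2 = 0
u_4 = 6·0 + 6·3 + 6·2 = 2
u_5 = 6·2 + 6·0 + 6·3 = 2
u_6 = 6·2 + 6·2 + 6·0 = 3
(u_4, u_5, u_6) = (2, 2, 3) = (u_0, u_1, u_2), so the sequence has period 4.
92 ≡ 0 (mod 4), hence u_92 = u_0 = 2.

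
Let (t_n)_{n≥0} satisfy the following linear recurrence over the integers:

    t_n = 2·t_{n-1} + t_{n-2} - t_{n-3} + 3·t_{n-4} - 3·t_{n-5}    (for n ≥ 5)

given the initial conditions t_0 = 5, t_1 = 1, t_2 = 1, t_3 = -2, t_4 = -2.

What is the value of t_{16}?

-234445

t_5 = 2·-2 + 1·-2 + -1·1 + 3·1 + -3·5 = -19
t_6 = 2·-19 + 1·-2 + -1·-2 + 3·1 + -3·1 = -38
t_7 = 2·-38 + 1·-19 + -1·-2 + 3·-2 + -3·1 = -102
t_8 = 2·-102 + 1·-38 + -1·-19 + 3·-2 + -3·-2 = -223
t_9 = 2·-223 + 1·-102 + -1·-38 + 3·-19 + -3·-2 = -561
t_10 = 2·-561 + 1·-223 + -1·-102 + 3·-38 + -3·-19 = -1300
t_11 = 2·-1300 + 1·-561 + -1·-223 + 3·-102 + -3·-38 = -3130
t_12 = 2·-3130 + 1·-1300 + -1·-561 + 3·-223 + -3·-102 = -7362
t_13 = 2·-7362 + 1·-3130 + -1·-1300 + 3·-561 + -3·-223 = -17568
t_14 = 2·-17568 + 1·-7362 + -1·-3130 + 3·-1300 + -3·-561 = -41585
t_15 = 2·-41585 + 1·-17568 + -1·-7362 + 3·-3130 + -3·-1300 = -98866
t_16 = 2·-98866 + 1·-41585 + -1·-17568 + 3·-7362 + -3·-3130 = -234445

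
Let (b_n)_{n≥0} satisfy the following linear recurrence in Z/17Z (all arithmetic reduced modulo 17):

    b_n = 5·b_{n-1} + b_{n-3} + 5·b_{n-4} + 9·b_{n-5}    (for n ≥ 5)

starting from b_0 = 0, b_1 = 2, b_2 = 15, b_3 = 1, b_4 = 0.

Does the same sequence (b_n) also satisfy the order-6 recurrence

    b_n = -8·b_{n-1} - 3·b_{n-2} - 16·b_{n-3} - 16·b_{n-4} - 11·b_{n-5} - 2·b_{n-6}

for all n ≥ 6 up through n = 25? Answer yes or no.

yes

Terms b_0..b_25: 0, 2, 15, 1, 0, 8, 15, 11, 4, 7, 6, 3, 5, 0, 11, 10, 0, 5, 5, 4, 13, 10, 5, 1, 14, 4
n=6: candidate gives 15, actual b_6 = 15 ✓
n=7: candidate gives 11, actual b_7 = 11 ✓
n=8: candidate gives 4, actual b_8 = 4 ✓
n=9: candidate gives 7, actual b_9 = 7 ✓
n=10: candidate gives 6, actual b_10 = 6 ✓
n=11: candidate gives 3, actual b_11 = 3 ✓
n=12: candidate gives 5, actual b_12 = 5 ✓
n=13: candidate gives 0, actual b_13 = 0 ✓
n=14: candidate gives 11, actual b_14 = 11 ✓
n=15: candidate gives 10, actual b_15 = 10 ✓
n=16: candidate gives 0, actual b_16 = 0 ✓
n=17: candidate gives 5, actual b_17 = 5 ✓
n=18: candidate gives 5, actual b_18 = 5 ✓
n=19: candidate gives 4, actual b_19 = 4 ✓
n=20: candidate gives 13, actual b_20 = 13 ✓
n=21: candidate gives 10, actual b_21 = 10 ✓
n=22: candidate gives 5, actual b_22 = 5 ✓
n=23: candidate gives 1, actual b_23 = 1 ✓
n=24: candidate gives 14, actual b_24 = 14 ✓
n=25: candidate gives 4, actual b_25 = 4 ✓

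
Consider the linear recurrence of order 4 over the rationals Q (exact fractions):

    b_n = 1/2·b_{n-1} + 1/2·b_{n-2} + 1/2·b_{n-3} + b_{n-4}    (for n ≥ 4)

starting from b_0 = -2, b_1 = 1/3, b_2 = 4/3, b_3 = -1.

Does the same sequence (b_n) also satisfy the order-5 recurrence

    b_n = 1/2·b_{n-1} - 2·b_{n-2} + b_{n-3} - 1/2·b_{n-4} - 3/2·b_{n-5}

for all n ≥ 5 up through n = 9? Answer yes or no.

Terms b_0..b_9: -2, 1/3, 4/3, -1, -5/3, -1/3, -1/6, -25/12, -71/24, -47/16
n=5: candidate gives 16/3, actual b_5 = -1/3 ✗

no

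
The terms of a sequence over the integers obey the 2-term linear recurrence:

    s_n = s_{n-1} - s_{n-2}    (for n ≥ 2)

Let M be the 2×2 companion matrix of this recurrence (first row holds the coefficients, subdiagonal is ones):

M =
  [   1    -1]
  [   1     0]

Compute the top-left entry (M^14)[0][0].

0

(M^14)[0][0] is the top entry after applying M 14 times to the unit state (1, 0). Equivalently it is h_{15} for the auxiliary sequence (h_n) obeying the same recurrence with h_1 = 1 and h_i = 0 for 0 ≤ i < 1:
h_2 = 1·1 + -1·0 = 1
h_3 = 1·1 + -1·1 = 0
h_4 = 1·0 + -1·1 = -1
h_5 = 1·-1 + -1·0 = -1
h_6 = 1·-1 + -1·-1 = 0
h_7 = 1·0 + -1·-1 = 1
(h_6, h_7) = (0, 1) = (h_0, h_1), so the sequence has period 6.
15 ≡ 3 (mod 6), hence h_15 = h_3 = 0.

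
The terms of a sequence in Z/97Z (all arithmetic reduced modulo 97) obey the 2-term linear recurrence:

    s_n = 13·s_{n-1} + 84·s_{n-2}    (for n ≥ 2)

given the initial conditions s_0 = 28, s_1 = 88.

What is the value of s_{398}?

62

s_2 = 13·88 + 84·28 = 4
s_3 = 13·4 + 84·88 = 72
s_4 = 13·72 + 84·4 = 11
s_5 = 13·11 + 84·72 = 80
s_6 = 13·80 + 84·11 = 24
s_7 = 13·24 + 84·80 = 48
Continuing the recurrence:
  s_8 = 21;  s_9 = 37;  s_10 = 14;  s_11 = 89;  s_12 = 5;  s_13 = 72
  s_14 = 95;  s_15 = 8;  s_16 = 33;  s_17 = 34;  s_18 = 13;  s_19 = 18
  s_20 = 65;  s_21 = 29;  s_22 = 17;  s_23 = 38;  s_24 = 79;  s_25 = 48
  s_26 = 82;  s_27 = 54;  s_28 = 24;  s_29 = 95;  s_30 = 50;  s_31 = 94
  s_32 = 87;  s_33 = 6;  s_34 = 14;  s_35 = 7;  s_36 = 6;  s_37 = 84
  s_38 = 44;  s_39 = 62;  s_40 = 40;  s_41 = 5;  s_42 = 30;  s_43 = 34
  s_44 = 52;  s_45 = 40;  s_46 = 38;  s_47 = 71;  s_48 = 41;  s_49 = 95
  s_50 = 23;  s_51 = 34;  s_52 = 46;  s_53 = 59;  s_54 = 72;  s_55 = 72
  s_56 = 0;  s_57 = 34;  s_58 = 54;  s_59 = 66;  s_60 = 59;  s_61 = 6
  s_62 = 87;  s_63 = 83;  s_64 = 45;  s_65 = 88;  s_66 = 74;  s_67 = 12
  s_68 = 67;  s_69 = 36;  s_70 = 82;  s_71 = 16;  s_72 = 15;  s_73 = 84
  s_74 = 24;  s_75 = 93;  s_76 = 24;  s_77 = 73;  s_78 = 55;  s_79 = 57
  s_80 = 26;  s_81 = 82;  s_82 = 49;  s_83 = 56;  s_84 = 91;  s_85 = 67
  s_86 = 76;  s_87 = 20;  s_88 = 48;  s_89 = 73;  s_90 = 34;  s_91 = 75
  s_92 = 48;  s_93 = 37;  s_94 = 51;  s_95 = 85;  s_96 = 54;  s_97 = 82
  s_98 = 73;  s_99 = 77;  s_100 = 52;  s_101 = 63;  s_102 = 46;  s_103 = 70
  s_104 = 21;  s_105 = 42;  s_106 = 79;  s_107 = 93;  s_108 = 85;  s_109 = 90
  s_110 = 65;  s_111 = 63;  s_112 = 71;  s_113 = 7;  s_114 = 41;  s_115 = 54
  s_116 = 72;  s_117 = 40;  s_118 = 69;  s_119 = 86;  s_120 = 27;  s_121 = 9
  s_122 = 57;  s_123 = 42;  s_124 = 96;  s_125 = 23;  s_126 = 21;  s_127 = 71
  s_128 = 68;  s_129 = 58;  s_130 = 64;  s_131 = 78;  s_132 = 85;  s_133 = 91
  s_134 = 78;  s_135 = 25;  s_136 = 87;  s_137 = 30;  s_138 = 35;  s_139 = 65
  s_140 = 2;  s_141 = 54;  s_142 = 94;  s_143 = 35;  s_144 = 9;  s_145 = 50
  s_146 = 48;  s_147 = 71;  s_148 = 8;  s_149 = 54;  s_150 = 16;  s_151 = 88
  s_152 = 63;  s_153 = 63;  s_154 = 0;  s_155 = 54;  s_156 = 23;  s_157 = 82
  s_158 = 88;  s_159 = 78;  s_160 = 64;  s_161 = 12;  s_162 = 3;  s_163 = 77
  s_164 = 89;  s_165 = 59;  s_166 = 95;  s_167 = 80;  s_168 = 96;  s_169 = 14
  s_170 = 1;  s_171 = 25;  s_172 = 21;  s_173 = 45;  s_174 = 21;  s_175 = 76
  s_176 = 36;  s_177 = 62;  s_178 = 47;  s_179 = 96;  s_180 = 55;  s_181 = 49
  s_182 = 19;  s_183 = 95;  s_184 = 18;  s_185 = 66;  s_186 = 42;  s_187 = 76
  s_188 = 54;  s_189 = 5;  s_190 = 42;  s_191 = 93;  s_192 = 81;  s_193 = 38
  s_194 = 23;  s_195 = 96;  s_196 = 76;  s_197 = 31;  s_198 = 94;  s_199 = 43
  s_200 = 16;  s_201 = 37;  s_202 = 79;  s_203 = 61;  s_204 = 57;  s_205 = 45
  s_206 = 38;  s_207 = 6;  s_208 = 69;  s_209 = 43;  s_210 = 50;  s_211 = 91
  s_212 = 48;  s_213 = 23;  s_214 = 63;  s_215 = 35;  s_216 = 24;  s_217 = 51
  s_218 = 60;  s_219 = 20;  s_220 = 62;  s_221 = 61;  s_222 = 84;  s_223 = 8
  s_224 = 79;  s_225 = 50;  s_226 = 11;  s_227 = 75;  s_228 = 56;  s_229 = 44
  s_230 = 38;  s_231 = 19;  s_232 = 44;  s_233 = 34;  s_234 = 64;  s_235 = 2
  s_236 = 67;  s_237 = 69;  s_238 = 26;  s_239 = 23;  s_240 = 58;  s_241 = 67
  s_242 = 20;  s_243 = 68;  s_244 = 42;  s_245 = 50;  s_246 = 7;  s_247 = 23
  s_248 = 14;  s_249 = 77;  s_250 = 43;  s_251 = 43;  s_252 = 0;  s_253 = 23
  s_254 = 8;  s_255 = 96;  s_256 = 77;  s_257 = 44;  s_258 = 56;  s_259 = 59
  s_260 = 39;  s_261 = 31;  s_262 = 90;  s_263 = 88;  s_264 = 71;  s_265 = 70
  s_266 = 84;  s_267 = 85;  s_268 = 13;  s_269 = 34;  s_270 = 79;  s_271 = 3
  s_272 = 79;  s_273 = 18;  s_274 = 80;  s_275 = 30;  s_276 = 29;  s_277 = 84
  s_278 = 36;  s_279 = 55;  s_280 = 53;  s_281 = 71;  s_282 = 40;  s_283 = 82
  s_284 = 61;  s_285 = 18;  s_286 = 23;  s_287 = 65;  s_288 = 61;  s_289 = 45
  s_290 = 83;  s_291 = 9;  s_292 = 8;  s_293 = 84;  s_294 = 18;  s_295 = 15
  s_296 = 58;  s_297 = 74;  s_298 = 14;  s_299 = 93;  s_300 = 57;  s_301 = 17
  s_302 = 62;  s_303 = 3;  s_304 = 9;  s_305 = 78;  s_306 = 24;  s_307 = 74
  s_308 = 68;  s_309 = 19;  s_310 = 42;  s_311 = 8;  s_312 = 43;  s_313 = 67
  s_314 = 21;  s_315 = 81;  s_316 = 4;  s_317 = 66;  s_318 = 30;  s_319 = 17
  s_320 = 25;  s_321 = 7;  s_322 = 57;  s_323 = 68;  s_324 = 46;  s_325 = 5
  s_326 = 49;  s_327 = 87;  s_328 = 9;  s_329 = 53;  s_330 = 87;  s_331 = 54
  s_332 = 56;  s_333 = 26;  s_334 = 95;  s_335 = 24;  s_336 = 47;  s_337 = 8
  s_338 = 75;  s_339 = 95;  s_340 = 66;  s_341 = 11;  s_342 = 61;  s_343 = 68
  s_344 = 91;  s_345 = 8;  s_346 = 85;  s_347 = 31;  s_348 = 74;  s_349 = 74
  s_350 = 0;  s_351 = 8;  s_352 = 7;  s_353 = 84;  s_354 = 31;  s_355 = 87
  s_356 = 49;  s_357 = 88;  s_358 = 22;  s_359 = 15;  s_360 = 6;  s_361 = 77
  s_362 = 50;  s_363 = 37;  s_364 = 25;  s_365 = 38;  s_366 = 72;  s_367 = 54
  s_368 = 57;  s_369 = 39;  s_370 = 57;  s_371 = 40;  s_372 = 70;  s_373 = 2
  s_374 = 86;  s_375 = 25;  s_376 = 80;  s_377 = 36;  s_378 = 10;  s_379 = 50
  s_380 = 35;  s_381 = 96;  s_382 = 17;  s_383 = 40;  s_384 = 8;  s_385 = 69
  s_386 = 17;  s_387 = 3;  s_388 = 12;  s_389 = 20;  s_390 = 7;  s_391 = 25
  s_392 = 40;  s_393 = 1;  s_394 = 75;  s_395 = 89;  s_396 = 85
s_397 = 13·85 + 84·89 = 45
s_398 = 13·45 + 84·85 = 62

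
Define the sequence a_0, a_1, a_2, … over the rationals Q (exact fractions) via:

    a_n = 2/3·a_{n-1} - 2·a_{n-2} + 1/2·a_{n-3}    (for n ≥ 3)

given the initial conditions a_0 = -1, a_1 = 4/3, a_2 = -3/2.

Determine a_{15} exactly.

a_3 = 2/3·-3/2 + -2·4/3 + 1/2·-1 = -25/6
a_4 = 2/3·-25/6 + -2·-3/2 + 1/2·4/3 = 8/9
a_5 = 2/3·8/9 + -2·-25/6 + 1/2·-3/2 = 883/108
a_6 = 2/3·883/108 + -2·8/9 + 1/2·-25/6 = 515/324
a_7 = 2/3·515/324 + -2·883/108 + 1/2·8/9 = -3608/243
a_8 = 2/3·-3608/243 + -2·515/324 + 1/2·883/108 = -52427/5832
a_9 = 2/3·-52427/5832 + -2·-3608/243 + 1/2·515/324 = 428603/17496
a_10 = 2/3·428603/17496 + -2·-52427/5832 + 1/2·-3608/243 = 352807/13122
a_11 = 2/3·352807/13122 + -2·428603/17496 + 1/2·-52427/5832 = -11200325/314928
a_12 = 2/3·-11200325/314928 + -2·352807/13122 + 1/2·428603/17496 = -61632577/944784
a_13 = 2/3·-61632577/944784 + -2·-11200325/314928 + 1/2·352807/13122 = 29110963/708588
a_14 = 2/3·29110963/708588 + -2·-61632577/944784 + 1/2·-11200325/314928 = 2382139405/17006112
a_15 = 2/3·2382139405/17006112 + -2·29110963/708588 + 1/2·-61632577/944784 = -1091779441/51018336

-1091779441/51018336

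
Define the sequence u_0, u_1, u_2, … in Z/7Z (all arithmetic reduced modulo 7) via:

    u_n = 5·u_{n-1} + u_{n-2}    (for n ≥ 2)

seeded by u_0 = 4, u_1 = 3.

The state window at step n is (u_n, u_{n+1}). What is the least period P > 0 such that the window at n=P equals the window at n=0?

6

n=0: window = (4, 3)
n=1: window = (3, 5)
n=2: window = (5, 0)
n=3: window = (0, 5)
n=4: window = (5, 4)
n=5: window = (4, 4)
n=6: window = (4, 3)
window at n=6 equals window at n=0 → period = 6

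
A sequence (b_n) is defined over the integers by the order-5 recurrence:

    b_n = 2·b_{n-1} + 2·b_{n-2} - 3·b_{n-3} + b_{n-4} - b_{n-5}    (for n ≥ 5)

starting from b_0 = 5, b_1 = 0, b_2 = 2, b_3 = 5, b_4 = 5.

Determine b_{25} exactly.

153779336

b_5 = 2·5 + 2·5 + -3·2 + 1·0 + -1·5 = 9
b_6 = 2·9 + 2·5 + -3·5 + 1·2 + -1·0 = 15
b_7 = 2·15 + 2·9 + -3·5 + 1·5 + -1·2 = 36
b_8 = 2·36 + 2·15 + -3·9 + 1·5 + -1·5 = 75
b_9 = 2·75 + 2·36 + -3·15 + 1·9 + -1·5 = 181
b_10 = 2·181 + 2·75 + -3·36 + 1·15 + -1·9 = 410
b_11 = 2·410 + 2·181 + -3·75 + 1·36 + -1·15 = 978
b_12 = 2·978 + 2·410 + -3·181 + 1·75 + -1·36 = 2272
b_13 = 2·2272 + 2·978 + -3·410 + 1·181 + -1·75 = 5376
b_14 = 2·5376 + 2·2272 + -3·978 + 1·410 + -1·181 = 12591
b_15 = 2·12591 + 2·5376 + -3·2272 + 1·978 + -1·410 = 29686
b_16 = 2·29686 + 2·12591 + -3·5376 + 1·2272 + -1·978 = 69720
b_17 = 2·69720 + 2·29686 + -3·12591 + 1·5376 + -1·2272 = 164143
b_18 = 2·164143 + 2·69720 + -3·29686 + 1·12591 + -1·5376 = 385883
b_19 = 2·385883 + 2·164143 + -3·69720 + 1·29686 + -1·12591 = 907987
b_20 = 2·907987 + 2·385883 + -3·164143 + 1·69720 + -1·29686 = 2135345
b_21 = 2·2135345 + 2·907987 + -3·385883 + 1·164143 + -1·69720 = 5023438
b_22 = 2·5023438 + 2·2135345 + -3·907987 + 1·385883 + -1·164143 = 11815345
b_23 = 2·11815345 + 2·5023438 + -3·2135345 + 1·907987 + -1·385883 = 27793635
b_24 = 2·27793635 + 2·11815345 + -3·5023438 + 1·2135345 + -1·907987 = 65375004
b_25 = 2·65375004 + 2·27793635 + -3·11815345 + 1·5023438 + -1·2135345 = 153779336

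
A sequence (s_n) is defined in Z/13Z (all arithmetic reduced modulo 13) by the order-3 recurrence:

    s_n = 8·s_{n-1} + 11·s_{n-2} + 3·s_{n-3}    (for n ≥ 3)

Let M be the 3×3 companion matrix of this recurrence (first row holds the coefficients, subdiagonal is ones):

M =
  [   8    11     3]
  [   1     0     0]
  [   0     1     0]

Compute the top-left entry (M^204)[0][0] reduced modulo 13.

(M^204)[0][0] is the top entry after applying M 204 times to the unit state (1, 0, 0). Equivalently it is h_{206} for the auxiliary sequence (h_n) obeying the same recurrence with h_2 = 1 and h_i = 0 for 0 ≤ i < 2:
h_3 = 8·1 + 11·0 + 3·0 = 8
h_4 = 8·8 + 11·1 + 3·0 = 10
h_5 = 8·10 + 11·8 + 3·1 = 2
h_6 = 8·2 + 11·10 + 3·8 = 7
h_7 = 8·7 + 11·2 + 3·10 = 4
h_8 = 8·4 + 11·7 + 3·2 = 11
h_9 = 8·11 + 11·4 + 3·7 = 10
h_10 = 8·10 + 11·11 + 3·4 = 5
h_11 = 8·5 + 11·10 + 3·11 = 1
h_12 = 8·1 + 11·5 + 3·10 = 2
h_13 = 8·2 + 11·1 + 3·5 = 3
h_14 = 8·3 + 11·2 + 3·1 = 10
h_15 = 8·10 + 11·3 + 3·2 = 2
h_16 = 8·2 + 11·10 + 3·3 = 5
h_17 = 8·5 + 11·2 + 3·10 = 1
h_18 = 8·1 + 11·5 + 3·2 = 4
h_19 = 8·4 + 11·1 + 3·5 = 6
h_20 = 8·6 + 11·4 + 3·1 = 4
h_21 = 8·4 + 11·6 + 3·4 = 6
h_22 = 8·6 + 11·4 + 3·6 = 6
h_23 = 8·6 + 11·6 + 3·4 = 9
h_24 = 8·9 + 11·6 + 3·6 = 0
h_25 = 8·0 + 11·9 + 3·6 = 0
h_26 = 8·0 + 11·0 + 3·9 = 1
(h_24, h_25, h_26) = (0, 0, 1) = (h_0, h_1, h_2), so the sequence has period 24.
206 ≡ 14 (mod 24), hence h_206 = h_14 = 10.

10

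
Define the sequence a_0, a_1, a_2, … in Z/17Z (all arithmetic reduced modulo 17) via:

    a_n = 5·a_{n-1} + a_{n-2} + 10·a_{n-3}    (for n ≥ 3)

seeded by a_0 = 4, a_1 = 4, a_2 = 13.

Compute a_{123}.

10

a_3 = 5·13 + 1·4 + 10·4 = 7
a_4 = 5·7 + 1·13 + 10·4 = 3
a_5 = 5·3 + 1·7 + 10·13 = 16
a_6 = 5·16 + 1·3 + 10·7 = 0
a_7 = 5·0 + 1·16 + 10·3 = 12
a_8 = 5·12 + 1·0 + 10·16 = 16
a_9 = 5·16 + 1·12 + 10·0 = 7
a_10 = 5·7 + 1·16 + 10·12 = 1
a_11 = 5·1 + 1·7 + 10·16 = 2
a_12 = 5·2 + 1·1 + 10·7 = 13
a_13 = 5·13 + 1·2 + 10·1 = 9
a_14 = 5·9 + 1·13 + 10·2 = 10
a_15 = 5·10 + 1·9 + 10·13 = 2
a_16 = 5·2 + 1·10 + 10·9 = 8
a_17 = 5·8 + 1·2 + 10·10 = 6
a_18 = 5·6 + 1·8 + 10·2 = 7
a_19 = 5·7 + 1·6 + 10·8 = 2
a_20 = 5·2 + 1·7 + 10·6 = 9
a_21 = 5·9 + 1·2 + 10·7 = 15
a_22 = 5·15 + 1·9 + 10·2 = 2
a_23 = 5·2 + 1·15 + 10·9 = 13
a_24 = 5·13 + 1·2 + 10·15 = 13
a_25 = 5·13 + 1·13 + 10·2 = 13
a_26 = 5·13 + 1·13 + 10·13 = 4
a_27 = 5·4 + 1·13 + 10·13 = 10
a_28 = 5·10 + 1·4 + 10·13 = 14
a_29 = 5·14 + 1·10 + 10·4 = 1
a_30 = 5·1 + 1·14 + 10·10 = 0
a_31 = 5·0 + 1·1 + 10·14 = 5
a_32 = 5·5 + 1·0 + 10·1 = 1
a_33 = 5·1 + 1·5 + 10·0 = 10
a_34 = 5·10 + 1·1 + 10·5 = 16
a_35 = 5·16 + 1·10 + 10·1 = 15
a_36 = 5·15 + 1·16 + 10·10 = 4
a_37 = 5·4 + 1·15 + 10·16 = 8
a_38 = 5·8 + 1·4 + 10·15 = 7
a_39 = 5·7 + 1·8 + 10·4 = 15
a_40 = 5·15 + 1·7 + 10·8 = 9
a_41 = 5·9 + 1·15 + 10·7 = 11
a_42 = 5·11 + 1·9 + 10·15 = 10
a_43 = 5·10 + 1·11 + 10·9 = 15
a_44 = 5·15 + 1·10 + 10·11 = 8
a_45 = 5·8 + 1·15 + 10·10 = 2
a_46 = 5·2 + 1·8 + 10·15 = 15
a_47 = 5·15 + 1·2 + 10·8 = 4
a_48 = 5·4 + 1·15 + 10·2 = 4
a_49 = 5·4 + 1·4 + 10·15 = 4
a_50 = 5·4 + 1·4 + 10·4 = 13
(a_48, a_49, a_50) = (4, 4, 13) = (a_0, a_1, a_2), so the sequence has period 48.
123 ≡ 27 (mod 48), hence a_123 = a_27 = 10.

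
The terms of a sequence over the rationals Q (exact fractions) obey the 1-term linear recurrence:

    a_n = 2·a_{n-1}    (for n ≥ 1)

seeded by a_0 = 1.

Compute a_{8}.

a_1 = 2·1 = 2
a_2 = 2·2 = 4
a_3 = 2·4 = 8
a_4 = 2·8 = 16
a_5 = 2·16 = 32
a_6 = 2·32 = 64
a_7 = 2·64 = 128
a_8 = 2·128 = 256

256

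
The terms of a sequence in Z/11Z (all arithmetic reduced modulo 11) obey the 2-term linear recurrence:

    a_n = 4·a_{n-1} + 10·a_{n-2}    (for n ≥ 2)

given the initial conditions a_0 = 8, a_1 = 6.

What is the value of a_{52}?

a_2 = 4·6 + 10·8 = 5
a_3 = 4·5 + 10·6 = 3
a_4 = 4·3 + 10·5 = 7
a_5 = 4·7 + 10·3 = 3
a_6 = 4·3 + 10·7 = 5
a_7 = 4·5 + 10·3 = 6
a_8 = 4·6 + 10·5 = 8
a_9 = 4·8 + 10·6 = 4
a_10 = 4·4 + 10·8 = 8
a_11 = 4·8 + 10·4 = 6
(a_10, a_11) = (8, 6) = (a_0, a_1), so the sequence has period 10.
52 ≡ 2 (mod 10), hence a_52 = a_2 = 5.

5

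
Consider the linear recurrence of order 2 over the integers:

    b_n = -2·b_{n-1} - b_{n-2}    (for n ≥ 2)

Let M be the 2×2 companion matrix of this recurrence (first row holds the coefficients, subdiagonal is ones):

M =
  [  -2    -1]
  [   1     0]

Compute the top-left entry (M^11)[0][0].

-12

(M^11)[0][0] is the top entry after applying M 11 times to the unit state (1, 0). Equivalently it is h_{12} for the auxiliary sequence (h_n) obeying the same recurrence with h_1 = 1 and h_i = 0 for 0 ≤ i < 1:
h_2 = -2·1 + -1·0 = -2
h_3 = -2·-2 + -1·1 = 3
h_4 = -2·3 + -1·-2 = -4
h_5 = -2·-4 + -1·3 = 5
h_6 = -2·5 + -1·-4 = -6
h_7 = -2·-6 + -1·5 = 7
h_8 = -2·7 + -1·-6 = -8
h_9 = -2·-8 + -1·7 = 9
h_10 = -2·9 + -1·-8 = -10
h_11 = -2·-10 + -1·9 = 11
h_12 = -2·11 + -1·-10 = -12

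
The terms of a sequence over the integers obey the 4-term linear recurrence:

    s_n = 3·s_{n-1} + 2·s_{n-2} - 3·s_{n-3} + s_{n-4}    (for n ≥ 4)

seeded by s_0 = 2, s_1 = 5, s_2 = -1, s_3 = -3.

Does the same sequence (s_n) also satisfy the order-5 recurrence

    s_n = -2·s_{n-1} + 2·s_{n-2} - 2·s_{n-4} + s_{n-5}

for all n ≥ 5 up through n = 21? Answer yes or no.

no

Terms s_0..s_21: 2, 5, -1, -3, -24, -70, -250, -821, -2777, -9293, -31220, -104736, -351546, -1179743, -3959333, -13287583, -44593732, -149658106, -502258366, -1685597697, -5656929237, -18984866113
n=5: candidate gives 34, actual s_5 = -70 ✗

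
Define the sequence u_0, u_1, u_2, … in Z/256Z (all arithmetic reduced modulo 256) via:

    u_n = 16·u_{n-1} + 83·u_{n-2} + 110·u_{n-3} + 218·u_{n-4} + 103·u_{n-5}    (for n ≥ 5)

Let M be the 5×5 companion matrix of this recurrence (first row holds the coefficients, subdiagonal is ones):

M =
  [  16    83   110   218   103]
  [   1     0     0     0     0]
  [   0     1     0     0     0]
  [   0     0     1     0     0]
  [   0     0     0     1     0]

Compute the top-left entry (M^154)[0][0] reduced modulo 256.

(M^154)[0][0] is the top entry after applying M 154 times to the unit state (1, 0, 0, 0, 0). Equivalently it is h_{158} for the auxiliary sequence (h_n) obeying the same recurrence with h_4 = 1 and h_i = 0 for 0 ≤ i < 4:
h_5 = 16·1 + 83·0 + 110·0 + 218·0 + 103·0 = 16
h_6 = 16·16 + 83·1 + 110·0 + 218·0 + 103·0 = 83
h_7 = 16·83 + 83·16 + 110·1 + 218·0 + 103·0 = 206
h_8 = 16·206 + 83·83 + 110·16 + 218·1 + 103·0 = 131
h_9 = 16·131 + 83·206 + 110·83 + 218·16 + 103·1 = 171
h_10 = 16·171 + 83·131 + 110·206 + 218·83 + 103·16 = 203
Continuing the recurrence:
  h_11 = 60;  h_12 = 123;  h_13 = 177;  h_14 = 100;  h_15 = 66;  h_16 = 124
  h_17 = 85;  h_18 = 63;  h_19 = 55;  h_20 = 137;  h_21 = 189;  h_22 = 182
  h_23 = 180;  h_24 = 67;  h_25 = 209;  h_26 = 40;  h_27 = 143;  h_28 = 48
  h_29 = 124;  h_30 = 233;  h_31 = 66;  h_32 = 92;  h_33 = 44;  h_34 = 62
  h_35 = 159;  h_36 = 216;  h_37 = 45;  h_38 = 170;  h_39 = 95;  h_40 = 77
  h_41 = 227;  h_42 = 216;  h_43 = 123;  h_44 = 13;  h_45 = 202;  h_46 = 246
  h_47 = 26;  h_48 = 189;  h_49 = 49;  h_50 = 69;  h_51 = 135;  h_52 = 69
  h_53 = 128;  h_54 = 218;  h_55 = 127;  h_56 = 177;  h_57 = 172;  h_58 = 217
  h_59 = 62;  h_60 = 246;  h_61 = 103;  h_62 = 212;  h_63 = 116;  h_64 = 172
  h_65 = 36;  h_66 = 213;  h_67 = 248;  h_68 = 43;  h_69 = 122;  h_70 = 255
  h_71 = 219;  h_72 = 47;  h_73 = 180;  h_74 = 211;  h_75 = 213;  h_76 = 52
  h_77 = 42;  h_78 = 28;  h_79 = 253;  h_80 = 235;  h_81 = 111;  h_82 = 149
  h_83 = 253;  h_84 = 186;  h_85 = 192;  h_86 = 143;  h_87 = 129;  h_88 = 28
  h_89 = 91;  h_90 = 56;  h_91 = 108;  h_92 = 193;  h_93 = 230;  h_94 = 168
  h_95 = 128;  h_96 = 26;  h_97 = 211;  h_98 = 56;  h_99 = 173;  h_100 = 70
  h_101 = 171;  h_102 = 77;  h_103 = 47;  h_104 = 152;  h_105 = 155;  h_106 = 137
  h_107 = 34;  h_108 = 126;  h_109 = 234;  h_110 = 29;  h_111 = 229;  h_112 = 61
  h_113 = 123;  h_114 = 181;  h_115 = 20;  h_116 = 222;  h_117 = 107;  h_118 = 225
  h_119 = 0;  h_120 = 5;  h_121 = 110;  h_122 = 38;  h_123 = 183;  h_124 = 72
  h_125 = 216;  h_126 = 24;  h_127 = 152;  h_128 = 9;  h_129 = 16;  h_130 = 147
  h_131 = 86;  h_132 = 187;  h_133 = 251;  h_134 = 227;  h_135 = 76;  h_136 = 11
  h_137 = 217;  h_138 = 20;  h_139 = 98;  h_140 = 204;  h_141 = 85;  h_142 = 231
  h_143 = 39;  h_144 = 1;  h_145 = 109;  h_146 = 206;  h_147 = 204;  h_148 = 235
  h_149 = 145;  h_150 = 48;  h_151 = 151;  h_152 = 128;  h_153 = 156;  h_154 = 89
  h_155 = 10;  h_156 = 68
h_157 = 16·68 + 83·10 + 110·89 + 218·156 + 103·128 = 20
h_158 = 16·20 + 83·68 + 110·10 + 218·89 + 103·156 = 38

38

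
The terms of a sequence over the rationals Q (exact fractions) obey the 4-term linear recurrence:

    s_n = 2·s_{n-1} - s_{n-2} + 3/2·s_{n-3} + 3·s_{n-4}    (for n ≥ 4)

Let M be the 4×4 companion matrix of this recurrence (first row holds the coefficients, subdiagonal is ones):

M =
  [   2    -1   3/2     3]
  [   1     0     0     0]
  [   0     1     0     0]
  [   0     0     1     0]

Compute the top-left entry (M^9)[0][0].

5411/8

(M^9)[0][0] is the top entry after applying M 9 times to the unit state (1, 0, 0, 0). Equivalently it is h_{12} for the auxiliary sequence (h_n) obeying the same recurrence with h_3 = 1 and h_i = 0 for 0 ≤ i < 3:
h_4 = 2·1 + -1·0 + 3/2·0 + 3·0 = 2
h_5 = 2·2 + -1·1 + 3/2·0 + 3·0 = 3
h_6 = 2·3 + -1·2 + 3/2·1 + 3·0 = 11/2
h_7 = 2·11/2 + -1·3 + 3/2·2 + 3·1 = 14
h_8 = 2·14 + -1·11/2 + 3/2·3 + 3·2 = 33
h_9 = 2·33 + -1·14 + 3/2·11/2 + 3·3 = 277/4
h_10 = 2·277/4 + -1·33 + 3/2·14 + 3·11/2 = 143
h_11 = 2·143 + -1·277/4 + 3/2·33 + 3·14 = 1233/4
h_12 = 2·1233/4 + -1·143 + 3/2·277/4 + 3·33 = 5411/8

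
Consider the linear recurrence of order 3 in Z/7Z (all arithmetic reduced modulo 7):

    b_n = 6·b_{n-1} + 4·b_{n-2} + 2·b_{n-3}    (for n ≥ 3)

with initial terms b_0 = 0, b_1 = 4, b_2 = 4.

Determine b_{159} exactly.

5

b_3 = 6·4 + 4·4 + 2·0 = 5
b_4 = 6·5 + 4·4 + 2·4 = 5
b_5 = 6·5 + 4·5 + 2·4 = 2
b_6 = 6·2 + 4·5 + 2·5 = 0
b_7 = 6·0 + 4·2 + 2·5 = 4
b_8 = 6·4 + 4·0 + 2·2 = 0
b_9 = 6·0 + 4·4 + 2·0 = 2
b_10 = 6·2 + 4·0 + 2·4 = 6
b_11 = 6·6 + 4·2 + 2·0 = 2
b_12 = 6·2 + 4·6 + 2·2 = 5
b_13 = 6·5 + 4·2 + 2·6 = 1
b_14 = 6·1 + 4·5 + 2·2 = 2
b_15 = 6·2 + 4·1 + 2·5 = 5
b_16 = 6·5 + 4·2 + 2·1 = 5
b_17 = 6·5 + 4·5 + 2·2 = 5
b_18 = 6·5 + 4·5 + 2·5 = 4
b_19 = 6·4 + 4·5 + 2·5 = 5
b_20 = 6·5 + 4·4 + 2·5 = 0
b_21 = 6·0 + 4·5 + 2·4 = 0
b_22 = 6·0 + 4·0 + 2·5 = 3
b_23 = 6·3 + 4·0 + 2·0 = 4
b_24 = 6·4 + 4·3 + 2·0 = 1
b_25 = 6·1 + 4·4 + 2·3 = 0
b_26 = 6·0 + 4·1 + 2·4 = 5
b_27 = 6·5 + 4·0 + 2·1 = 4
b_28 = 6·4 + 4·5 + 2·0 = 2
b_29 = 6·2 + 4·4 + 2·5 = 3
b_30 = 6·3 + 4·2 + 2·4 = 6
b_31 = 6·6 + 4·3 + 2·2 = 3
b_32 = 6·3 + 4·6 + 2·3 = 6
b_33 = 6·6 + 4·3 + 2·6 = 4
b_34 = 6·4 + 4·6 + 2·3 = 5
b_35 = 6·5 + 4·4 + 2·6 = 2
b_36 = 6·2 + 4·5 + 2·4 = 5
b_37 = 6·5 + 4·2 + 2·5 = 6
b_38 = 6·6 + 4·5 + 2·2 = 4
b_39 = 6·4 + 4·6 + 2·5 = 2
b_40 = 6·2 + 4·4 + 2·6 = 5
b_41 = 6·5 + 4·2 + 2·4 = 4
b_42 = 6·4 + 4·5 + 2·2 = 6
b_43 = 6·6 + 4·4 + 2·5 = 6
b_44 = 6·6 + 4·6 + 2·4 = 5
b_45 = 6·5 + 4·6 + 2·6 = 3
b_46 = 6·3 + 4·5 + 2·6 = 1
b_47 = 6·1 + 4·3 + 2·5 = 0
b_48 = 6·0 + 4·1 + 2·3 = 3
b_49 = 6·3 + 4·0 + 2·1 = 6
b_50 = 6·6 + 4·3 + 2·0 = 6
b_51 = 6·6 + 4·6 + 2·3 = 3
b_52 = 6·3 + 4·6 + 2·6 = 5
b_53 = 6·5 + 4·3 + 2·6 = 5
b_54 = 6·5 + 4·5 + 2·3 = 0
b_55 = 6·0 + 4·5 + 2·5 = 2
b_56 = 6·2 + 4·0 + 2·5 = 1
b_57 = 6·1 + 4·2 + 2·0 = 0
b_58 = 6·0 + 4·1 + 2·2 = 1
b_59 = 6·1 + 4·0 + 2·1 = 1
b_60 = 6·1 + 4·1 + 2·0 = 3
b_61 = 6·3 + 4·1 + 2·1 = 3
b_62 = 6·3 + 4·3 + 2·1 = 4
b_63 = 6·4 + 4·3 + 2·3 = 0
b_64 = 6·0 + 4·4 + 2·3 = 1
b_65 = 6·1 + 4·0 + 2·4 = 0
b_66 = 6·0 + 4·1 + 2·0 = 4
b_67 = 6·4 + 4·0 + 2·1 = 5
b_68 = 6·5 + 4·4 + 2·0 = 4
b_69 = 6·4 + 4·5 + 2·4 = 3
b_70 = 6·3 + 4·4 + 2·5 = 2
b_71 = 6·2 + 4·3 + 2·4 = 4
b_72 = 6·4 + 4·2 + 2·3 = 3
b_73 = 6·3 + 4·4 + 2·2 = 3
b_74 = 6·3 + 4·3 + 2·4 = 3
b_75 = 6·3 + 4·3 + 2·3 = 1
b_76 = 6·1 + 4·3 + 2·3 = 3
b_77 = 6·3 + 4·1 + 2·3 = 0
b_78 = 6·0 + 4·3 + 2·1 = 0
b_79 = 6·0 + 4·0 + 2·3 = 6
b_80 = 6·6 + 4·0 + 2·0 = 1
b_81 = 6·1 + 4·6 + 2·0 = 2
b_82 = 6·2 + 4·1 + 2·6 = 0
b_83 = 6·0 + 4·2 + 2·1 = 3
b_84 = 6·3 + 4·0 + 2·2 = 1
b_85 = 6·1 + 4·3 + 2·0 = 4
b_86 = 6·4 + 4·1 + 2·3 = 6
b_87 = 6·6 + 4·4 + 2·1 = 5
b_88 = 6·5 + 4·6 + 2·4 = 6
b_89 = 6·6 + 4·5 + 2·6 = 5
b_90 = 6·5 + 4·6 + 2·5 = 1
b_91 = 6·1 + 4·5 + 2·6 = 3
b_92 = 6·3 + 4·1 + 2·5 = 4
b_93 = 6·4 + 4·3 + 2·1 = 3
b_94 = 6·3 + 4·4 + 2·3 = 5
b_95 = 6·5 + 4·3 + 2·4 = 1
b_96 = 6·1 + 4·5 + 2·3 = 4
b_97 = 6·4 + 4·1 + 2·5 = 3
b_98 = 6·3 + 4·4 + 2·1 = 1
b_99 = 6·1 + 4·3 + 2·4 = 5
b_100 = 6·5 + 4·1 + 2·3 = 5
b_101 = 6·5 + 4·5 + 2·1 = 3
b_102 = 6·3 + 4·5 + 2·5 = 6
b_103 = 6·6 + 4·3 + 2·5 = 2
b_104 = 6·2 + 4·6 + 2·3 = 0
b_105 = 6·0 + 4·2 + 2·6 = 6
b_106 = 6·6 + 4·0 + 2·2 = 5
b_107 = 6·5 + 4·6 + 2·0 = 5
b_108 = 6·5 + 4·5 + 2·6 = 6
b_109 = 6·6 + 4·5 + 2·5 = 3
b_110 = 6·3 + 4·6 + 2·5 = 3
b_111 = 6·3 + 4·3 + 2·6 = 0
b_112 = 6·0 + 4·3 + 2·3 = 4
b_113 = 6·4 + 4·0 + 2·3 = 2
b_114 = 6·2 + 4·4 + 2·0 = 0
b_115 = 6·0 + 4·2 + 2·4 = 2
b_116 = 6·2 + 4·0 + 2·2 = 2
b_117 = 6·2 + 4·2 + 2·0 = 6
b_118 = 6·6 + 4·2 + 2·2 = 6
b_119 = 6·6 + 4·6 + 2·2 = 1
b_120 = 6·1 + 4·6 + 2·6 = 0
b_121 = 6·0 + 4·1 + 2·6 = 2
b_122 = 6·2 + 4·0 + 2·1 = 0
b_123 = 6·0 + 4·2 + 2·0 = 1
b_124 = 6·1 + 4·0 + 2·2 = 3
b_125 = 6·3 + 4·1 + 2·0 = 1
b_126 = 6·1 + 4·3 + 2·1 = 6
b_127 = 6·6 + 4·1 + 2·3 = 4
b_128 = 6·4 + 4·6 + 2·1 = 1
b_129 = 6·1 + 4·4 + 2·6 = 6
b_130 = 6·6 + 4·1 + 2·4 = 6
b_131 = 6·6 + 4·6 + 2·1 = 6
b_132 = 6·6 + 4·6 + 2·6 = 2
b_133 = 6·2 + 4·6 + 2·6 = 6
b_134 = 6·6 + 4·2 + 2·6 = 0
b_135 = 6·0 + 4·6 + 2·2 = 0
b_136 = 6·0 + 4·0 + 2·6 = 5
b_137 = 6·5 + 4·0 + 2·0 = 2
b_138 = 6·2 + 4·5 + 2·0 = 4
b_139 = 6·4 + 4·2 + 2·5 = 0
b_140 = 6·0 + 4·4 + 2·2 = 6
b_141 = 6·6 + 4·0 + 2·4 = 2
b_142 = 6·2 + 4·6 + 2·0 = 1
b_143 = 6·1 + 4·2 + 2·6 = 5
b_144 = 6·5 + 4·1 + 2·2 = 3
b_145 = 6·3 + 4·5 + 2·1 = 5
b_146 = 6·5 + 4·3 + 2·5 = 3
b_147 = 6·3 + 4·5 + 2·3 = 2
b_148 = 6·2 + 4·3 + 2·5 = 6
b_149 = 6·6 + 4·2 + 2·3 = 1
b_150 = 6·1 + 4·6 + 2·2 = 6
b_151 = 6·6 + 4·1 + 2·6 = 3
b_152 = 6·3 + 4·6 + 2·1 = 2
b_153 = 6·2 + 4·3 + 2·6 = 1
b_154 = 6·1 + 4·2 + 2·3 = 6
b_155 = 6·6 + 4·1 + 2·2 = 2
b_156 = 6·2 + 4·6 + 2·1 = 3
b_157 = 6·3 + 4·2 + 2·6 = 3
b_158 = 6·3 + 4·3 + 2·2 = 6
b_159 = 6·6 + 4·3 + 2·3 = 5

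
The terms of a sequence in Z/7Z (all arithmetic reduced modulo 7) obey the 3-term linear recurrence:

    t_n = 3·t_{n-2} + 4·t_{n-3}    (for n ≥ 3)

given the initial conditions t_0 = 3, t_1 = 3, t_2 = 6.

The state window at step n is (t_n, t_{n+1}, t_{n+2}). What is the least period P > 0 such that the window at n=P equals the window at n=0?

n=0: window = (3, 3, 6)
n=1: window = (3, 6, 0)
n=2: window = (6, 0, 2)
n=3: window = (0, 2, 3)
n=4: window = (2, 3, 6)
n=5: window = (3, 6, 3)
n=6: window = (6, 3, 2)
n=7: window = (3, 2, 5)
n=8: window = (2, 5, 4)
n=9: window = (5, 4, 2)
n=10: window = (4, 2, 4)
n=11: window = (2, 4, 1)
n=12: window = (4, 1, 6)
n=13: window = (1, 6, 5)
n=14: window = (6, 5, 1)
n=15: window = (5, 1, 4)
n=16: window = (1, 4, 2)
n=17: window = (4, 2, 2)
n=18: window = (2, 2, 1)
n=19: window = (2, 1, 0)
n=20: window = (1, 0, 4)
n=21: window = (0, 4, 4)
n=22: window = (4, 4, 5)
n=23: window = (4, 5, 0)
n=24: window = (5, 0, 3)
n=25: window = (0, 3, 6)
n=26: window = (3, 6, 2)
n=27: window = (6, 2, 2)
n=28: window = (2, 2, 2)
n=29: window = (2, 2, 0)
n=30: window = (2, 0, 0)
n=31: window = (0, 0, 1)
n=32: window = (0, 1, 0)
n=33: window = (1, 0, 3)
n=34: window = (0, 3, 4)
n=35: window = (3, 4, 2)
n=36: window = (4, 2, 3)
n=37: window = (2, 3, 1)
n=38: window = (3, 1, 3)
n=39: window = (1, 3, 1)
n=40: window = (3, 1, 6)
…
n=46: window = (0, 1, 3)
n=47: window = (1, 3, 3)
n=48: window = (3, 3, 6)
window at n=48 equals window at n=0 → period = 48

48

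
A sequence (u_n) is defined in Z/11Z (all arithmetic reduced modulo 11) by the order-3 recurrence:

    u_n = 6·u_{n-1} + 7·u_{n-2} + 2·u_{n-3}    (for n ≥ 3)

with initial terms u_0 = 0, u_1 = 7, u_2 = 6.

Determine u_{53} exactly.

4

u_3 = 6·6 + 7·7 + 2·0 = 8
u_4 = 6·8 + 7·6 + 2·7 = 5
u_5 = 6·5 + 7·8 + 2·6 = 10
u_6 = 6·10 + 7·5 + 2·8 = 1
u_7 = 6·1 + 7·10 + 2·5 = 9
u_8 = 6·9 + 7·1 + 2·10 = 4
u_9 = 6·4 + 7·9 + 2·1 = 1
u_10 = 6·1 + 7·4 + 2·9 = 8
u_11 = 6·8 + 7·1 + 2·4 = 8
u_12 = 6·8 + 7·8 + 2·1 = 7
u_13 = 6·7 + 7·8 + 2·8 = 4
u_14 = 6·4 + 7·7 + 2·8 = 1
u_15 = 6·1 + 7·4 + 2·7 = 4
u_16 = 6·4 + 7·1 + 2·4 = 6
u_17 = 6·6 + 7·4 + 2·1 = 0
u_18 = 6·0 + 7·6 + 2·4 = 6
u_19 = 6·6 + 7·0 + 2·6 = 4
u_20 = 6·4 + 7·6 + 2·0 = 0
u_21 = 6·0 + 7·4 + 2·6 = 7
u_22 = 6·7 + 7·0 + 2·4 = 6
(u_20, u_21, u_22) = (0, 7, 6) = (u_0, u_1, u_2), so the sequence has period 20.
53 ≡ 13 (mod 20), hence u_53 = u_13 = 4.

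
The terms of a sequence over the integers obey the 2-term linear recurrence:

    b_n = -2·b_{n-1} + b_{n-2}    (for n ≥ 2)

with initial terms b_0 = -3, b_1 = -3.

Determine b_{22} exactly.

163825179

b_2 = -2·-3 + 1·-3 = 3
b_3 = -2·3 + 1·-3 = -9
b_4 = -2·-9 + 1·3 = 21
b_5 = -2·21 + 1·-9 = -51
b_6 = -2·-51 + 1·21 = 123
b_7 = -2·123 + 1·-51 = -297
b_8 = -2·-297 + 1·123 = 717
b_9 = -2·717 + 1·-297 = -1731
b_10 = -2·-1731 + 1·717 = 4179
b_11 = -2·4179 + 1·-1731 = -10089
b_12 = -2·-10089 + 1·4179 = 24357
b_13 = -2·24357 + 1·-10089 = -58803
b_14 = -2·-58803 + 1·24357 = 141963
b_15 = -2·141963 + 1·-58803 = -342729
b_16 = -2·-342729 + 1·141963 = 827421
b_17 = -2·827421 + 1·-342729 = -1997571
b_18 = -2·-1997571 + 1·827421 = 4822563
b_19 = -2·4822563 + 1·-1997571 = -11642697
b_20 = -2·-11642697 + 1·4822563 = 28107957
b_21 = -2·28107957 + 1·-11642697 = -67858611
b_22 = -2·-67858611 + 1·28107957 = 163825179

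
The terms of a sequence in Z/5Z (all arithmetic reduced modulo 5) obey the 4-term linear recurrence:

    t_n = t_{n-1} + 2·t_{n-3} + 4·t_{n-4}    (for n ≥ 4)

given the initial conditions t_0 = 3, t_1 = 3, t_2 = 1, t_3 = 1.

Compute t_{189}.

t_4 = 1·1 + 0·1 + 2·3 + 4·3 = 4
t_5 = 1·4 + 0·1 + 2·1 + 4·3 = 3
t_6 = 1·3 + 0·4 + 2·1 + 4·1 = 4
t_7 = 1·4 + 0·3 + 2·4 + 4·1 = 1
t_8 = 1·1 + 0·4 + 2·3 + 4·4 = 3
t_9 = 1·3 + 0·1 + 2·4 + 4·3 = 3
t_10 = 1·3 + 0·3 + 2·1 + 4·4 = 1
t_11 = 1·1 + 0·3 + 2·3 + 4·1 = 1
(t_8, t_9, t_10, t_11) = (3, 3, 1, 1) = (t_0, t_1, t_2, t_3), so the sequence has period 8.
189 ≡ 5 (mod 8), hence t_189 = t_5 = 3.

3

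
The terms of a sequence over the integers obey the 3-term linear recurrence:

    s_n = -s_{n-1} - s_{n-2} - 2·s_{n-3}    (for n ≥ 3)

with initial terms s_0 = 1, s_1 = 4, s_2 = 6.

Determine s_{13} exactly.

s_3 = -1·6 + -1·4 + -2·1 = -12
s_4 = -1·-12 + -1·6 + -2·4 = -2
s_5 = -1·-2 + -1·-12 + -2·6 = 2
s_6 = -1·2 + -1·-2 + -2·-12 = 24
s_7 = -1·24 + -1·2 + -2·-2 = -22
s_8 = -1·-22 + -1·24 + -2·2 = -6
s_9 = -1·-6 + -1·-22 + -2·24 = -20
s_10 = -1·-20 + -1·-6 + -2·-22 = 70
s_11 = -1·70 + -1·-20 + -2·-6 = -38
s_12 = -1·-38 + -1·70 + -2·-20 = 8
s_13 = -1·8 + -1·-38 + -2·70 = -110

-110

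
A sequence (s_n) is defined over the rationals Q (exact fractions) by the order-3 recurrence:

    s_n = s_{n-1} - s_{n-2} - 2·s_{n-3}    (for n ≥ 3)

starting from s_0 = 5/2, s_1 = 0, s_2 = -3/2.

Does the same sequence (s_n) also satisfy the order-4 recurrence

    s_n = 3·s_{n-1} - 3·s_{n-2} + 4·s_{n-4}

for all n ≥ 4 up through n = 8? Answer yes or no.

yes

Terms s_0..s_8: 5/2, 0, -3/2, -13/2, -5, 9/2, 45/2, 28, -7/2
n=4: candidate gives -5, actual s_4 = -5 ✓
n=5: candidate gives 9/2, actual s_5 = 9/2 ✓
n=6: candidate gives 45/2, actual s_6 = 45/2 ✓
n=7: candidate gives 28, actual s_7 = 28 ✓
n=8: candidate gives -7/2, actual s_8 = -7/2 ✓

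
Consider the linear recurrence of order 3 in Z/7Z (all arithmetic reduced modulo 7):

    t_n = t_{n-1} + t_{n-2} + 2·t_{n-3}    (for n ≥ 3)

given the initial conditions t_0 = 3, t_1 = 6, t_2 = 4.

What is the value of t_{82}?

1

t_3 = 1·4 + 1·6 + 2·3 = 2
t_4 = 1·2 + 1·4 + 2·6 = 4
t_5 = 1·4 + 1·2 + 2·4 = 0
t_6 = 1·0 + 1·4 + 2·2 = 1
t_7 = 1·1 + 1·0 + 2·4 = 2
t_8 = 1·2 + 1·1 + 2·0 = 3
t_9 = 1·3 + 1·2 + 2·1 = 0
t_10 = 1·0 + 1·3 + 2·2 = 0
t_11 = 1·0 + 1·0 + 2·3 = 6
t_12 = 1·6 + 1·0 + 2·0 = 6
t_13 = 1·6 + 1·6 + 2·0 = 5
t_14 = 1·5 + 1·6 + 2·6 = 2
t_15 = 1·2 + 1·5 + 2·6 = 5
t_16 = 1·5 + 1·2 + 2·5 = 3
t_17 = 1·3 + 1·5 + 2·2 = 5
t_18 = 1·5 + 1·3 + 2·5 = 4
t_19 = 1·4 + 1·5 + 2·3 = 1
t_20 = 1·1 + 1·4 + 2·5 = 1
t_21 = 1·1 + 1·1 + 2·4 = 3
t_22 = 1·3 + 1·1 + 2·1 = 6
t_23 = 1·6 + 1·3 + 2·1 = 4
(t_21, t_22, t_23) = (3, 6, 4) = (t_0, t_1, t_2), so the sequence has period 21.
82 ≡ 19 (mod 21), hence t_82 = t_19 = 1.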